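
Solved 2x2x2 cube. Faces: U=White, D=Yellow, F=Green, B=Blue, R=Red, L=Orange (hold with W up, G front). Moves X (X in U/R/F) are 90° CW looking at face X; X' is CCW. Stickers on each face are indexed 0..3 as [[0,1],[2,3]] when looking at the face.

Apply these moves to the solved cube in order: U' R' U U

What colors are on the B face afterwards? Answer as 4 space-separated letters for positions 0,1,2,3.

After move 1 (U'): U=WWWW F=OOGG R=GGRR B=RRBB L=BBOO
After move 2 (R'): R=GRGR U=WBWR F=OWGW D=YOYG B=YRYB
After move 3 (U): U=WWRB F=GRGW R=YRGR B=BBYB L=OWOO
After move 4 (U): U=RWBW F=YRGW R=BBGR B=OWYB L=GROO
Query: B face = OWYB

Answer: O W Y B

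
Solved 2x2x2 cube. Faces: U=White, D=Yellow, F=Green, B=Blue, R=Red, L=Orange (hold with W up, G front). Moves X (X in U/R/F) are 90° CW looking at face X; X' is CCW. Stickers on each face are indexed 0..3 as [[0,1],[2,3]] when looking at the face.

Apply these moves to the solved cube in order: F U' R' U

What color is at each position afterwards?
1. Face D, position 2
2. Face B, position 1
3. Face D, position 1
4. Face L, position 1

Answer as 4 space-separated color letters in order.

After move 1 (F): F=GGGG U=WWOO R=WRWR D=RRYY L=OYOY
After move 2 (U'): U=WOWO F=OYGG R=GGWR B=WRBB L=BBOY
After move 3 (R'): R=GRGW U=WBWW F=OOGO D=RYYG B=YRRB
After move 4 (U): U=WWWB F=GRGO R=YRGW B=BBRB L=OOOY
Query 1: D[2] = Y
Query 2: B[1] = B
Query 3: D[1] = Y
Query 4: L[1] = O

Answer: Y B Y O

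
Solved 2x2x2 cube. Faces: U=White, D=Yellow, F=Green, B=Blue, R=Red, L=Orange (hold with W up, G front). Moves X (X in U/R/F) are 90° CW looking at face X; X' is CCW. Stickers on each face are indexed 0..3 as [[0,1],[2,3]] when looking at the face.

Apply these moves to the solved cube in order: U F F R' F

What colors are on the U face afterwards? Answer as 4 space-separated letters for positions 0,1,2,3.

After move 1 (U): U=WWWW F=RRGG R=BBRR B=OOBB L=GGOO
After move 2 (F): F=GRGR U=WWOG R=WBWR D=RBYY L=GYOY
After move 3 (F): F=GGRR U=WWYY R=OBGR D=WWYY L=GROB
After move 4 (R'): R=BROG U=WBYO F=GWRY D=WGYR B=YOWB
After move 5 (F): F=RGYW U=WBBR R=YROG D=OBYR L=GWOG
Query: U face = WBBR

Answer: W B B R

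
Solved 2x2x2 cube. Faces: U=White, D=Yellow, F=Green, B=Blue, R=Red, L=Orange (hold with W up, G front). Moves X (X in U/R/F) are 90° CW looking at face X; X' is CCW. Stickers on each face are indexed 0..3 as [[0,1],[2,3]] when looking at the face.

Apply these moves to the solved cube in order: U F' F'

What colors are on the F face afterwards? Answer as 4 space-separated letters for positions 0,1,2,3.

After move 1 (U): U=WWWW F=RRGG R=BBRR B=OOBB L=GGOO
After move 2 (F'): F=RGRG U=WWBR R=YBYR D=GOYY L=GWOW
After move 3 (F'): F=GGRR U=WWYY R=OBGR D=WWYY L=GROB
Query: F face = GGRR

Answer: G G R R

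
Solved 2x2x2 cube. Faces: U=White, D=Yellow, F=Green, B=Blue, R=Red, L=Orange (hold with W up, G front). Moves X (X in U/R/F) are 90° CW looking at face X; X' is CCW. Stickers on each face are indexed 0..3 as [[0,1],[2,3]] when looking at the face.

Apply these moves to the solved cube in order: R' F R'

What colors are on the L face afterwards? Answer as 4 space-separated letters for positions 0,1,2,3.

After move 1 (R'): R=RRRR U=WBWB F=GWGW D=YGYG B=YBYB
After move 2 (F): F=GGWW U=WBOO R=WRBR D=RRYG L=OYOG
After move 3 (R'): R=RRWB U=WYOY F=GBWO D=RGYW B=GBRB
Query: L face = OYOG

Answer: O Y O G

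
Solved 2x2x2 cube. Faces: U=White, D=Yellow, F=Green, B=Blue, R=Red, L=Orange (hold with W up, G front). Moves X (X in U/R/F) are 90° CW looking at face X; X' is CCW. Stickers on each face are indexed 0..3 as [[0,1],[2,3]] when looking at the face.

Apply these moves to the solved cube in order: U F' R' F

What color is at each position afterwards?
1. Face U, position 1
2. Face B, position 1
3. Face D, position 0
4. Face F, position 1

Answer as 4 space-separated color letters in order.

After move 1 (U): U=WWWW F=RRGG R=BBRR B=OOBB L=GGOO
After move 2 (F'): F=RGRG U=WWBR R=YBYR D=GOYY L=GWOW
After move 3 (R'): R=BRYY U=WBBO F=RWRR D=GGYG B=YOOB
After move 4 (F): F=RRRW U=WBWW R=BROY D=YBYG L=GGOG
Query 1: U[1] = B
Query 2: B[1] = O
Query 3: D[0] = Y
Query 4: F[1] = R

Answer: B O Y R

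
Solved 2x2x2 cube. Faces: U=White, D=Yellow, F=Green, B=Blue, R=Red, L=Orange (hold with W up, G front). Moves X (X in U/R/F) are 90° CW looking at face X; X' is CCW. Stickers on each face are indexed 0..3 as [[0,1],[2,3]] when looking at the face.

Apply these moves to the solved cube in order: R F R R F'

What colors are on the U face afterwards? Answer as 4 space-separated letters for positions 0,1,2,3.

After move 1 (R): R=RRRR U=WGWG F=GYGY D=YBYB B=WBWB
After move 2 (F): F=GGYY U=WGOO R=WRGR D=RRYB L=OYOB
After move 3 (R): R=GWRR U=WGOY F=GRYB D=RWYW B=OBGB
After move 4 (R): R=RGRW U=WROB F=GWYW D=RGYO B=YBGB
After move 5 (F'): F=WWGY U=WRRR R=GGRW D=YBYO L=OBOO
Query: U face = WRRR

Answer: W R R R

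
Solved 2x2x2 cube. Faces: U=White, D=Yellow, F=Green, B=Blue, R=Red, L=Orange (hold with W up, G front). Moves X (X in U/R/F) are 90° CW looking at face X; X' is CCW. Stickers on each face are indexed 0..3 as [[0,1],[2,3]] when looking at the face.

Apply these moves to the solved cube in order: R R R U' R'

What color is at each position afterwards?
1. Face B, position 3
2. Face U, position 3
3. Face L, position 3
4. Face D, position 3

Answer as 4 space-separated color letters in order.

Answer: B R O W

Derivation:
After move 1 (R): R=RRRR U=WGWG F=GYGY D=YBYB B=WBWB
After move 2 (R): R=RRRR U=WYWY F=GBGB D=YWYW B=GBGB
After move 3 (R): R=RRRR U=WBWB F=GWGW D=YGYG B=YBYB
After move 4 (U'): U=BBWW F=OOGW R=GWRR B=RRYB L=YBOO
After move 5 (R'): R=WRGR U=BYWR F=OBGW D=YOYW B=GRGB
Query 1: B[3] = B
Query 2: U[3] = R
Query 3: L[3] = O
Query 4: D[3] = W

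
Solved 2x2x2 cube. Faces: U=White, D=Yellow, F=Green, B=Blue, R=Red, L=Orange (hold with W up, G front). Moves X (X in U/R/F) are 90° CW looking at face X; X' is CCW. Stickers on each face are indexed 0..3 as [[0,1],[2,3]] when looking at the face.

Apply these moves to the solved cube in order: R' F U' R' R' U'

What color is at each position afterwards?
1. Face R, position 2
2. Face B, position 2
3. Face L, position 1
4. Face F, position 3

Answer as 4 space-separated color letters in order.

Answer: G Y R W

Derivation:
After move 1 (R'): R=RRRR U=WBWB F=GWGW D=YGYG B=YBYB
After move 2 (F): F=GGWW U=WBOO R=WRBR D=RRYG L=OYOG
After move 3 (U'): U=BOWO F=OYWW R=GGBR B=WRYB L=YBOG
After move 4 (R'): R=GRGB U=BYWW F=OOWO D=RYYW B=GRRB
After move 5 (R'): R=RBGG U=BRWG F=OYWW D=ROYO B=WRYB
After move 6 (U'): U=RGBW F=YBWW R=OYGG B=RBYB L=WROG
Query 1: R[2] = G
Query 2: B[2] = Y
Query 3: L[1] = R
Query 4: F[3] = W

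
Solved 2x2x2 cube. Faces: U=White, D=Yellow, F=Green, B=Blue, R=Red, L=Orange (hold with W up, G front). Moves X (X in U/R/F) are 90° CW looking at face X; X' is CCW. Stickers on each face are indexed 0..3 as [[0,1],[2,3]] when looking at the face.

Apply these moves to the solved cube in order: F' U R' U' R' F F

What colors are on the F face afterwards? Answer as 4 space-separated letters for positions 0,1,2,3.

Answer: R G O G

Derivation:
After move 1 (F'): F=GGGG U=WWRR R=YRYR D=OOYY L=OWOW
After move 2 (U): U=RWRW F=YRGG R=BBYR B=OWBB L=GGOW
After move 3 (R'): R=BRBY U=RBRO F=YWGW D=ORYG B=YWOB
After move 4 (U'): U=BORR F=GGGW R=YWBY B=BROB L=YWOW
After move 5 (R'): R=WYYB U=BORB F=GOGR D=OGYW B=GRRB
After move 6 (F): F=GGRO U=BOWW R=RYBB D=YWYW L=YOOG
After move 7 (F): F=RGOG U=BOGO R=WYWB D=BRYW L=YYOW
Query: F face = RGOG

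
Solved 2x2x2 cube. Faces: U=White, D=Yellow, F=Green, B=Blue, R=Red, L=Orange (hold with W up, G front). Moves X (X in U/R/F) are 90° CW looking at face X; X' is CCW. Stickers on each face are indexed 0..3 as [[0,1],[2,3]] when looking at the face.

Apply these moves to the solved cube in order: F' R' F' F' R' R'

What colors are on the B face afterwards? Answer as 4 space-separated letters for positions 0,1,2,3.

Answer: G B G B

Derivation:
After move 1 (F'): F=GGGG U=WWRR R=YRYR D=OOYY L=OWOW
After move 2 (R'): R=RRYY U=WBRB F=GWGR D=OGYG B=YBOB
After move 3 (F'): F=WRGG U=WBRY R=GROY D=WWYG L=OBOR
After move 4 (F'): F=RGWG U=WBGO R=WRWY D=BRYG L=OYOR
After move 5 (R'): R=RYWW U=WOGY F=RBWO D=BGYG B=GBRB
After move 6 (R'): R=YWRW U=WRGG F=ROWY D=BBYO B=GBGB
Query: B face = GBGB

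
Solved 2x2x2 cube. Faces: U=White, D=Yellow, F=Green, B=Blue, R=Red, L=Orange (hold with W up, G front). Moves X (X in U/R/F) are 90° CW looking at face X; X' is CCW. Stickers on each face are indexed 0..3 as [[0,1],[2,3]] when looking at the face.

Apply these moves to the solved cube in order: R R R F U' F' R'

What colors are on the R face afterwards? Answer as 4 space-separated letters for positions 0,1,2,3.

Answer: G R R R

Derivation:
After move 1 (R): R=RRRR U=WGWG F=GYGY D=YBYB B=WBWB
After move 2 (R): R=RRRR U=WYWY F=GBGB D=YWYW B=GBGB
After move 3 (R): R=RRRR U=WBWB F=GWGW D=YGYG B=YBYB
After move 4 (F): F=GGWW U=WBOO R=WRBR D=RRYG L=OYOG
After move 5 (U'): U=BOWO F=OYWW R=GGBR B=WRYB L=YBOG
After move 6 (F'): F=YWOW U=BOGB R=RGRR D=BGYG L=YOOW
After move 7 (R'): R=GRRR U=BYGW F=YOOB D=BWYW B=GRGB
Query: R face = GRRR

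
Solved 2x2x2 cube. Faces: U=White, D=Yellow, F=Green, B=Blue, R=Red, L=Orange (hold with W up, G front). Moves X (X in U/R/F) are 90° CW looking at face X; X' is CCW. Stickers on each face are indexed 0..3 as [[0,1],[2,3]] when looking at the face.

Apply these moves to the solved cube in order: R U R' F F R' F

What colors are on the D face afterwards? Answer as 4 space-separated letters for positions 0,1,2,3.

After move 1 (R): R=RRRR U=WGWG F=GYGY D=YBYB B=WBWB
After move 2 (U): U=WWGG F=RRGY R=WBRR B=OOWB L=GYOO
After move 3 (R'): R=BRWR U=WWGO F=RWGG D=YRYY B=BOBB
After move 4 (F): F=GRGW U=WWOY R=GROR D=WBYY L=GYOR
After move 5 (F): F=GGWR U=WWRY R=ORYR D=OGYY L=GWOB
After move 6 (R'): R=RROY U=WBRB F=GWWY D=OGYR B=YOGB
After move 7 (F): F=WGYW U=WBBW R=RRBY D=ORYR L=GOOG
Query: D face = ORYR

Answer: O R Y R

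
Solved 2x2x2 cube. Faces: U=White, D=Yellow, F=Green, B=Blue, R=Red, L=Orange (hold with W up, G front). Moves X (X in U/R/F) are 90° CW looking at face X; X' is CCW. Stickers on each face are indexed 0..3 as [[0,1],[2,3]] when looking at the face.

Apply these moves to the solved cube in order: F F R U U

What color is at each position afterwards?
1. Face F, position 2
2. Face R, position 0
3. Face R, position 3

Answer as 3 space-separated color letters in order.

After move 1 (F): F=GGGG U=WWOO R=WRWR D=RRYY L=OYOY
After move 2 (F): F=GGGG U=WWYY R=OROR D=WWYY L=OROR
After move 3 (R): R=OORR U=WGYG F=GWGY D=WBYB B=YBWB
After move 4 (U): U=YWGG F=OOGY R=YBRR B=ORWB L=GWOR
After move 5 (U): U=GYGW F=YBGY R=ORRR B=GWWB L=OOOR
Query 1: F[2] = G
Query 2: R[0] = O
Query 3: R[3] = R

Answer: G O R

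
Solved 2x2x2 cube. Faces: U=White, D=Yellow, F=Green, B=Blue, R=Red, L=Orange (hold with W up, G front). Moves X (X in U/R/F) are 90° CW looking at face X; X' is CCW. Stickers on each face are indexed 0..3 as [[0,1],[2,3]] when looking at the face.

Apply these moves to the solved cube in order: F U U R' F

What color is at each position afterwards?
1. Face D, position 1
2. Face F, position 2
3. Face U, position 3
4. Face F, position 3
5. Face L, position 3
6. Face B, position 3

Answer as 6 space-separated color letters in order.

Answer: Y W R O B B

Derivation:
After move 1 (F): F=GGGG U=WWOO R=WRWR D=RRYY L=OYOY
After move 2 (U): U=OWOW F=WRGG R=BBWR B=OYBB L=GGOY
After move 3 (U): U=OOWW F=BBGG R=OYWR B=GGBB L=WROY
After move 4 (R'): R=YROW U=OBWG F=BOGW D=RBYG B=YGRB
After move 5 (F): F=GBWO U=OBYR R=WRGW D=OYYG L=WROB
Query 1: D[1] = Y
Query 2: F[2] = W
Query 3: U[3] = R
Query 4: F[3] = O
Query 5: L[3] = B
Query 6: B[3] = B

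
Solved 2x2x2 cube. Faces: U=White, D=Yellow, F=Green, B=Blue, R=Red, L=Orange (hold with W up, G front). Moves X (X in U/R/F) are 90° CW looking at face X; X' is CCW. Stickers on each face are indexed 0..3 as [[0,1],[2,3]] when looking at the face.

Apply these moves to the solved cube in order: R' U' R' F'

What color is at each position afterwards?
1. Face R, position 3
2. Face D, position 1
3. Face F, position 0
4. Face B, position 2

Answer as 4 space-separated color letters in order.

After move 1 (R'): R=RRRR U=WBWB F=GWGW D=YGYG B=YBYB
After move 2 (U'): U=BBWW F=OOGW R=GWRR B=RRYB L=YBOO
After move 3 (R'): R=WRGR U=BYWR F=OBGW D=YOYW B=GRGB
After move 4 (F'): F=BWOG U=BYWG R=ORYR D=BOYW L=YROW
Query 1: R[3] = R
Query 2: D[1] = O
Query 3: F[0] = B
Query 4: B[2] = G

Answer: R O B G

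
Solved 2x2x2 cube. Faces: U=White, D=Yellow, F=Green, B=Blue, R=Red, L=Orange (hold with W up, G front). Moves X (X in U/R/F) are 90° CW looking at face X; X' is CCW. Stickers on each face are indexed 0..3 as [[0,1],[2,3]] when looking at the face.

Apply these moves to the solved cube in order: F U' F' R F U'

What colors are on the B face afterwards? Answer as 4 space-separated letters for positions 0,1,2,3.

Answer: G R O B

Derivation:
After move 1 (F): F=GGGG U=WWOO R=WRWR D=RRYY L=OYOY
After move 2 (U'): U=WOWO F=OYGG R=GGWR B=WRBB L=BBOY
After move 3 (F'): F=YGOG U=WOGW R=RGRR D=BYYY L=BOOW
After move 4 (R): R=RRRG U=WGGG F=YYOY D=BBYW B=WROB
After move 5 (F): F=OYYY U=WGWO R=GRGG D=RRYW L=BBOB
After move 6 (U'): U=GOWW F=BBYY R=OYGG B=GROB L=WROB
Query: B face = GROB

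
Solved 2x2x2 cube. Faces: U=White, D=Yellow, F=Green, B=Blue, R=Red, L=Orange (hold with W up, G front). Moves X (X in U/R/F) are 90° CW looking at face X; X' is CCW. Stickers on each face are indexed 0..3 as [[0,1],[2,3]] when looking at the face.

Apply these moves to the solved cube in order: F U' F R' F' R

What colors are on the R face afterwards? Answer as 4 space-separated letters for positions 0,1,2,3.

After move 1 (F): F=GGGG U=WWOO R=WRWR D=RRYY L=OYOY
After move 2 (U'): U=WOWO F=OYGG R=GGWR B=WRBB L=BBOY
After move 3 (F): F=GOGY U=WOYB R=WGOR D=WGYY L=BROR
After move 4 (R'): R=GRWO U=WBYW F=GOGB D=WOYY B=YRGB
After move 5 (F'): F=OBGG U=WBGW R=ORWO D=RRYY L=BWOY
After move 6 (R): R=WOOR U=WBGG F=ORGY D=RGYY B=WRBB
Query: R face = WOOR

Answer: W O O R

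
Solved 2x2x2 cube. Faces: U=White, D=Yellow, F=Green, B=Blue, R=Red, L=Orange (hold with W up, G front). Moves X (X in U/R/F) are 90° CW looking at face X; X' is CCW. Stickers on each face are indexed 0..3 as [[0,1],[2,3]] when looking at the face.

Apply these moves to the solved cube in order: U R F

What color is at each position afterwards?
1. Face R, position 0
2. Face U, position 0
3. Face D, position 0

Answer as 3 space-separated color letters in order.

Answer: W W R

Derivation:
After move 1 (U): U=WWWW F=RRGG R=BBRR B=OOBB L=GGOO
After move 2 (R): R=RBRB U=WRWG F=RYGY D=YBYO B=WOWB
After move 3 (F): F=GRYY U=WROG R=WBGB D=RRYO L=GYOB
Query 1: R[0] = W
Query 2: U[0] = W
Query 3: D[0] = R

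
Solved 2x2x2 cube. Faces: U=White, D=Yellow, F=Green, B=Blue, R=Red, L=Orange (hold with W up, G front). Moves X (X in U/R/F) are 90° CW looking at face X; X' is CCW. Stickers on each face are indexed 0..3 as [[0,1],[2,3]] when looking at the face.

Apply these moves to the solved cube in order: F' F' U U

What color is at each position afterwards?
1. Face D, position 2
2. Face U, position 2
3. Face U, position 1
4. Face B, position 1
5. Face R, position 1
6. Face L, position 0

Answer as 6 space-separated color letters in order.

After move 1 (F'): F=GGGG U=WWRR R=YRYR D=OOYY L=OWOW
After move 2 (F'): F=GGGG U=WWYY R=OROR D=WWYY L=OROR
After move 3 (U): U=YWYW F=ORGG R=BBOR B=ORBB L=GGOR
After move 4 (U): U=YYWW F=BBGG R=OROR B=GGBB L=OROR
Query 1: D[2] = Y
Query 2: U[2] = W
Query 3: U[1] = Y
Query 4: B[1] = G
Query 5: R[1] = R
Query 6: L[0] = O

Answer: Y W Y G R O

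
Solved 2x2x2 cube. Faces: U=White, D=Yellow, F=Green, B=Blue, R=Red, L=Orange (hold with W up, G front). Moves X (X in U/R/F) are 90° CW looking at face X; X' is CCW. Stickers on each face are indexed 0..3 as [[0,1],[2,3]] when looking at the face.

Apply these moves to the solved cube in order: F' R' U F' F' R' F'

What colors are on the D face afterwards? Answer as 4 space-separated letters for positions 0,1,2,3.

Answer: Y Y Y R

Derivation:
After move 1 (F'): F=GGGG U=WWRR R=YRYR D=OOYY L=OWOW
After move 2 (R'): R=RRYY U=WBRB F=GWGR D=OGYG B=YBOB
After move 3 (U): U=RWBB F=RRGR R=YBYY B=OWOB L=GWOW
After move 4 (F'): F=RRRG U=RWYY R=GBOY D=WWYG L=GBOB
After move 5 (F'): F=RGRR U=RWGO R=WBWY D=BBYG L=GYOY
After move 6 (R'): R=BYWW U=ROGO F=RWRO D=BGYR B=GWBB
After move 7 (F'): F=WORR U=ROBW R=GYBW D=YYYR L=GOOG
Query: D face = YYYR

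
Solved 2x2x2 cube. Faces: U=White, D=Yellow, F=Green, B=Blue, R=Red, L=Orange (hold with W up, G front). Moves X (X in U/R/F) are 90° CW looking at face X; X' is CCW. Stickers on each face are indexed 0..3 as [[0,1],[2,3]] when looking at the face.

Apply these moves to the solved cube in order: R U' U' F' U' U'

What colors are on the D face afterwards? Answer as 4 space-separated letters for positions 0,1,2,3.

After move 1 (R): R=RRRR U=WGWG F=GYGY D=YBYB B=WBWB
After move 2 (U'): U=GGWW F=OOGY R=GYRR B=RRWB L=WBOO
After move 3 (U'): U=GWGW F=WBGY R=OORR B=GYWB L=RROO
After move 4 (F'): F=BYWG U=GWOR R=BOYR D=ROYB L=RWOG
After move 5 (U'): U=WRGO F=RWWG R=BYYR B=BOWB L=GYOG
After move 6 (U'): U=ROWG F=GYWG R=RWYR B=BYWB L=BOOG
Query: D face = ROYB

Answer: R O Y B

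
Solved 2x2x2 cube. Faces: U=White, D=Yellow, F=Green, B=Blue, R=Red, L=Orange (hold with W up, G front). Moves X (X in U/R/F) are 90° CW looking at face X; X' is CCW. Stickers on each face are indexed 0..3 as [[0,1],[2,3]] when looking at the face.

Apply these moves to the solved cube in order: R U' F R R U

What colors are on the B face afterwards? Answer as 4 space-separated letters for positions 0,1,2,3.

Answer: W Y O B

Derivation:
After move 1 (R): R=RRRR U=WGWG F=GYGY D=YBYB B=WBWB
After move 2 (U'): U=GGWW F=OOGY R=GYRR B=RRWB L=WBOO
After move 3 (F): F=GOYO U=GGOB R=WYWR D=RGYB L=WYOB
After move 4 (R): R=WWRY U=GOOO F=GGYB D=RWYR B=BRGB
After move 5 (R): R=RWYW U=GGOB F=GWYR D=RGYB B=OROB
After move 6 (U): U=OGBG F=RWYR R=ORYW B=WYOB L=GWOB
Query: B face = WYOB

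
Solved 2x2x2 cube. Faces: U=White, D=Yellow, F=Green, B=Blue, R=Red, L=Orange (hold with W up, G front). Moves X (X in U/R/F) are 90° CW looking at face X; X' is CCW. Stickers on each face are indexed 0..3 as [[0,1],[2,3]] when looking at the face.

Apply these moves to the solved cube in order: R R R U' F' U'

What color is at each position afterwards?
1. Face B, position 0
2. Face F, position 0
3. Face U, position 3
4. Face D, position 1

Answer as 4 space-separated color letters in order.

Answer: G Y G O

Derivation:
After move 1 (R): R=RRRR U=WGWG F=GYGY D=YBYB B=WBWB
After move 2 (R): R=RRRR U=WYWY F=GBGB D=YWYW B=GBGB
After move 3 (R): R=RRRR U=WBWB F=GWGW D=YGYG B=YBYB
After move 4 (U'): U=BBWW F=OOGW R=GWRR B=RRYB L=YBOO
After move 5 (F'): F=OWOG U=BBGR R=GWYR D=BOYG L=YWOW
After move 6 (U'): U=BRBG F=YWOG R=OWYR B=GWYB L=RROW
Query 1: B[0] = G
Query 2: F[0] = Y
Query 3: U[3] = G
Query 4: D[1] = O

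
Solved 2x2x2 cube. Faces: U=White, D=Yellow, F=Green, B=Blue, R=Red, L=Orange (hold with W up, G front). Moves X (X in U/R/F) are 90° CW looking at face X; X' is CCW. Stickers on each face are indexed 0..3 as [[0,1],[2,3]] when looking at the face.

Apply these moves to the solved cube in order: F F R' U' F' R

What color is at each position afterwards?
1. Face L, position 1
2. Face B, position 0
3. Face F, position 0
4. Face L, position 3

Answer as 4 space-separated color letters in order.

Answer: Y O R W

Derivation:
After move 1 (F): F=GGGG U=WWOO R=WRWR D=RRYY L=OYOY
After move 2 (F): F=GGGG U=WWYY R=OROR D=WWYY L=OROR
After move 3 (R'): R=RROO U=WBYB F=GWGY D=WGYG B=YBWB
After move 4 (U'): U=BBWY F=ORGY R=GWOO B=RRWB L=YBOR
After move 5 (F'): F=RYOG U=BBGO R=GWWO D=BRYG L=YYOW
After move 6 (R): R=WGOW U=BYGG F=RROG D=BWYR B=ORBB
Query 1: L[1] = Y
Query 2: B[0] = O
Query 3: F[0] = R
Query 4: L[3] = W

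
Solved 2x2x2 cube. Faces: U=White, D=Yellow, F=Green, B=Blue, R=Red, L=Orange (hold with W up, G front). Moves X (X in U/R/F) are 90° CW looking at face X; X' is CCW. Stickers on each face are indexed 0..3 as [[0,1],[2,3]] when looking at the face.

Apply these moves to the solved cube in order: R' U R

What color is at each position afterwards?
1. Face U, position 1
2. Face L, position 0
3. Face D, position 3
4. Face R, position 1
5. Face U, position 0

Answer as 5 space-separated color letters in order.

Answer: R G O Y W

Derivation:
After move 1 (R'): R=RRRR U=WBWB F=GWGW D=YGYG B=YBYB
After move 2 (U): U=WWBB F=RRGW R=YBRR B=OOYB L=GWOO
After move 3 (R): R=RYRB U=WRBW F=RGGG D=YYYO B=BOWB
Query 1: U[1] = R
Query 2: L[0] = G
Query 3: D[3] = O
Query 4: R[1] = Y
Query 5: U[0] = W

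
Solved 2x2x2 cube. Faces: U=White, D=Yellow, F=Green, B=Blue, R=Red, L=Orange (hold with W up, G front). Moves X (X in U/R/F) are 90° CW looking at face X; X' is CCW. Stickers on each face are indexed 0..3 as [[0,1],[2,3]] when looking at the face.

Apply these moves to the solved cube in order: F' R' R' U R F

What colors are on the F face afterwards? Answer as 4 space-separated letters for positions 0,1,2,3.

Answer: G R R W

Derivation:
After move 1 (F'): F=GGGG U=WWRR R=YRYR D=OOYY L=OWOW
After move 2 (R'): R=RRYY U=WBRB F=GWGR D=OGYG B=YBOB
After move 3 (R'): R=RYRY U=WORY F=GBGB D=OWYR B=GBGB
After move 4 (U): U=RWYO F=RYGB R=GBRY B=OWGB L=GBOW
After move 5 (R): R=RGYB U=RYYB F=RWGR D=OGYO B=OWWB
After move 6 (F): F=GRRW U=RYWB R=YGBB D=YRYO L=GOOG
Query: F face = GRRW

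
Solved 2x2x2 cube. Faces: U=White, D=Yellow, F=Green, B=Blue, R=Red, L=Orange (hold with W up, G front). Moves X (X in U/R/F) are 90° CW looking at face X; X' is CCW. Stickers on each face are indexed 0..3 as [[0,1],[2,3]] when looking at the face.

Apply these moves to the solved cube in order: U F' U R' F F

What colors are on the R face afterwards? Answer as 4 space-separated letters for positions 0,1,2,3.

After move 1 (U): U=WWWW F=RRGG R=BBRR B=OOBB L=GGOO
After move 2 (F'): F=RGRG U=WWBR R=YBYR D=GOYY L=GWOW
After move 3 (U): U=BWRW F=YBRG R=OOYR B=GWBB L=RGOW
After move 4 (R'): R=OROY U=BBRG F=YWRW D=GBYG B=YWOB
After move 5 (F): F=RYWW U=BBWG R=RRGY D=OOYG L=RGOB
After move 6 (F): F=WRWY U=BBBG R=WRGY D=GRYG L=ROOO
Query: R face = WRGY

Answer: W R G Y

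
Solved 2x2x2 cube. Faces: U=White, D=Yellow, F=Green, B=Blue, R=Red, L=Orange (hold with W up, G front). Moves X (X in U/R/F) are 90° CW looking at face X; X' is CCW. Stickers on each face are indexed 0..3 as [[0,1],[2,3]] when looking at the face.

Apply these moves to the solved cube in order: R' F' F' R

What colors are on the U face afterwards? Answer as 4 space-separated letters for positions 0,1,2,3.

Answer: W G G G

Derivation:
After move 1 (R'): R=RRRR U=WBWB F=GWGW D=YGYG B=YBYB
After move 2 (F'): F=WWGG U=WBRR R=GRYR D=OOYG L=OBOW
After move 3 (F'): F=WGWG U=WBGY R=OROR D=BWYG L=OROR
After move 4 (R): R=OORR U=WGGG F=WWWG D=BYYY B=YBBB
Query: U face = WGGG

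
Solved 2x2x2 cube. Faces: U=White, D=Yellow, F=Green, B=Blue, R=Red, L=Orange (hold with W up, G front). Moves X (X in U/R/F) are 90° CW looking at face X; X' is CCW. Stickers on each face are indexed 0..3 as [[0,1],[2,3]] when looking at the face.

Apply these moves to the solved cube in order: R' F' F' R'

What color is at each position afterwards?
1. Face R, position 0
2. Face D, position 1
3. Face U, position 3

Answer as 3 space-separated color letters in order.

After move 1 (R'): R=RRRR U=WBWB F=GWGW D=YGYG B=YBYB
After move 2 (F'): F=WWGG U=WBRR R=GRYR D=OOYG L=OBOW
After move 3 (F'): F=WGWG U=WBGY R=OROR D=BWYG L=OROR
After move 4 (R'): R=RROO U=WYGY F=WBWY D=BGYG B=GBWB
Query 1: R[0] = R
Query 2: D[1] = G
Query 3: U[3] = Y

Answer: R G Y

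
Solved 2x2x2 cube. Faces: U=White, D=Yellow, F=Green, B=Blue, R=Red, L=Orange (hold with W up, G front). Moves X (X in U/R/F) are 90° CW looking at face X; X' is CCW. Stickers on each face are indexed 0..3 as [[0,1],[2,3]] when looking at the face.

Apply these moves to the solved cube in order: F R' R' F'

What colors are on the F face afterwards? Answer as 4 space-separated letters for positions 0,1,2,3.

After move 1 (F): F=GGGG U=WWOO R=WRWR D=RRYY L=OYOY
After move 2 (R'): R=RRWW U=WBOB F=GWGO D=RGYG B=YBRB
After move 3 (R'): R=RWRW U=WROY F=GBGB D=RWYO B=GBGB
After move 4 (F'): F=BBGG U=WRRR R=WWRW D=YYYO L=OYOO
Query: F face = BBGG

Answer: B B G G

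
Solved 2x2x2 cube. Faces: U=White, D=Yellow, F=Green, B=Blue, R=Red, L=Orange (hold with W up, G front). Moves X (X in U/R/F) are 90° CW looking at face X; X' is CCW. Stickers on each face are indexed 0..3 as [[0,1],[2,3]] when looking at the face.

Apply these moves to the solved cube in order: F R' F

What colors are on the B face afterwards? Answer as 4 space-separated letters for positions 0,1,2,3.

Answer: Y B R B

Derivation:
After move 1 (F): F=GGGG U=WWOO R=WRWR D=RRYY L=OYOY
After move 2 (R'): R=RRWW U=WBOB F=GWGO D=RGYG B=YBRB
After move 3 (F): F=GGOW U=WBYY R=ORBW D=WRYG L=OROG
Query: B face = YBRB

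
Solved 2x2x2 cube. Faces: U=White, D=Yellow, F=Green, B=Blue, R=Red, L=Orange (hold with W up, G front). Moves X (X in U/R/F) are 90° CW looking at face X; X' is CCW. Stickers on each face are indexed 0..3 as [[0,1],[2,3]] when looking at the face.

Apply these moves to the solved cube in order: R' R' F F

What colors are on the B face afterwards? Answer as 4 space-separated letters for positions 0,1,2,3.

Answer: G B G B

Derivation:
After move 1 (R'): R=RRRR U=WBWB F=GWGW D=YGYG B=YBYB
After move 2 (R'): R=RRRR U=WYWY F=GBGB D=YWYW B=GBGB
After move 3 (F): F=GGBB U=WYOO R=WRYR D=RRYW L=OYOW
After move 4 (F): F=BGBG U=WYWY R=OROR D=YWYW L=OROR
Query: B face = GBGB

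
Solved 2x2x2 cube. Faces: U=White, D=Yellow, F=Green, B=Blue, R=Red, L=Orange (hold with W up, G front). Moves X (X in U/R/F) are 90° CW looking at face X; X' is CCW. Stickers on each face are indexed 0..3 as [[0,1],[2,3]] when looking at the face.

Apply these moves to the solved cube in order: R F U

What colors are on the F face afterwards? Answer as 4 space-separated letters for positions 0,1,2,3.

After move 1 (R): R=RRRR U=WGWG F=GYGY D=YBYB B=WBWB
After move 2 (F): F=GGYY U=WGOO R=WRGR D=RRYB L=OYOB
After move 3 (U): U=OWOG F=WRYY R=WBGR B=OYWB L=GGOB
Query: F face = WRYY

Answer: W R Y Y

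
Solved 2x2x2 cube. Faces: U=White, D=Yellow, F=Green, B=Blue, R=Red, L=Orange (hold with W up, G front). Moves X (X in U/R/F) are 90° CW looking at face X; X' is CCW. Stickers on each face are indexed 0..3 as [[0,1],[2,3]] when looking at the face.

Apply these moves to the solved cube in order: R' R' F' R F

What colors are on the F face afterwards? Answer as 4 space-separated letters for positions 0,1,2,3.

After move 1 (R'): R=RRRR U=WBWB F=GWGW D=YGYG B=YBYB
After move 2 (R'): R=RRRR U=WYWY F=GBGB D=YWYW B=GBGB
After move 3 (F'): F=BBGG U=WYRR R=WRYR D=OOYW L=OYOW
After move 4 (R): R=YWRR U=WBRG F=BOGW D=OGYG B=RBYB
After move 5 (F): F=GBWO U=WBWY R=RWGR D=RYYG L=OOOG
Query: F face = GBWO

Answer: G B W O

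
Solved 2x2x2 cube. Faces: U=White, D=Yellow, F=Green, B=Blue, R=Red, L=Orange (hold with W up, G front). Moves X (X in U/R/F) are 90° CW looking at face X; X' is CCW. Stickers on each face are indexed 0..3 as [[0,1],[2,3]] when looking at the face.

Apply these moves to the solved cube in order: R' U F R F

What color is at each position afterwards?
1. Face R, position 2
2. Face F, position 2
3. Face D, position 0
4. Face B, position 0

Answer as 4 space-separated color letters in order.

After move 1 (R'): R=RRRR U=WBWB F=GWGW D=YGYG B=YBYB
After move 2 (U): U=WWBB F=RRGW R=YBRR B=OOYB L=GWOO
After move 3 (F): F=GRWR U=WWOW R=BBBR D=RYYG L=GYOG
After move 4 (R): R=BBRB U=WROR F=GYWG D=RYYO B=WOWB
After move 5 (F): F=WGGY U=WRGY R=OBRB D=RBYO L=GROY
Query 1: R[2] = R
Query 2: F[2] = G
Query 3: D[0] = R
Query 4: B[0] = W

Answer: R G R W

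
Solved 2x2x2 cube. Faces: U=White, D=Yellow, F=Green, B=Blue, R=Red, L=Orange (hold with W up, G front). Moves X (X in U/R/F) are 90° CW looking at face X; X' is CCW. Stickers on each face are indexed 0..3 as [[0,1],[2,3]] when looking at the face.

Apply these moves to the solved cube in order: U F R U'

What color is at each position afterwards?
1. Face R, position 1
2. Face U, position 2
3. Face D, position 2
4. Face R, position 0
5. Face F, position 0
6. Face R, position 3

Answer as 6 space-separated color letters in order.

Answer: B W Y G G B

Derivation:
After move 1 (U): U=WWWW F=RRGG R=BBRR B=OOBB L=GGOO
After move 2 (F): F=GRGR U=WWOG R=WBWR D=RBYY L=GYOY
After move 3 (R): R=WWRB U=WROR F=GBGY D=RBYO B=GOWB
After move 4 (U'): U=RRWO F=GYGY R=GBRB B=WWWB L=GOOY
Query 1: R[1] = B
Query 2: U[2] = W
Query 3: D[2] = Y
Query 4: R[0] = G
Query 5: F[0] = G
Query 6: R[3] = B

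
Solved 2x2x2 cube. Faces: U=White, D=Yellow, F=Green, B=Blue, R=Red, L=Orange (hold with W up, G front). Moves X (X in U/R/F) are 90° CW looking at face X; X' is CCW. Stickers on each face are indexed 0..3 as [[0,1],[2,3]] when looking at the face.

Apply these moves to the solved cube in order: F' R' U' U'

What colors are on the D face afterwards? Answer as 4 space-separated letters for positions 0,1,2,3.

After move 1 (F'): F=GGGG U=WWRR R=YRYR D=OOYY L=OWOW
After move 2 (R'): R=RRYY U=WBRB F=GWGR D=OGYG B=YBOB
After move 3 (U'): U=BBWR F=OWGR R=GWYY B=RROB L=YBOW
After move 4 (U'): U=BRBW F=YBGR R=OWYY B=GWOB L=RROW
Query: D face = OGYG

Answer: O G Y G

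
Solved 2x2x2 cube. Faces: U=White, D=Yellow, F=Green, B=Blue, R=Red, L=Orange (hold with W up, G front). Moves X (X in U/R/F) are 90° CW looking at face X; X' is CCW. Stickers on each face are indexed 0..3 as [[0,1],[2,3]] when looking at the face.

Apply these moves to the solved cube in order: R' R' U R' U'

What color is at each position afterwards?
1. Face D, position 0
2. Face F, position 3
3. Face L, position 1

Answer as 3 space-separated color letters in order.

Answer: Y Y O

Derivation:
After move 1 (R'): R=RRRR U=WBWB F=GWGW D=YGYG B=YBYB
After move 2 (R'): R=RRRR U=WYWY F=GBGB D=YWYW B=GBGB
After move 3 (U): U=WWYY F=RRGB R=GBRR B=OOGB L=GBOO
After move 4 (R'): R=BRGR U=WGYO F=RWGY D=YRYB B=WOWB
After move 5 (U'): U=GOWY F=GBGY R=RWGR B=BRWB L=WOOO
Query 1: D[0] = Y
Query 2: F[3] = Y
Query 3: L[1] = O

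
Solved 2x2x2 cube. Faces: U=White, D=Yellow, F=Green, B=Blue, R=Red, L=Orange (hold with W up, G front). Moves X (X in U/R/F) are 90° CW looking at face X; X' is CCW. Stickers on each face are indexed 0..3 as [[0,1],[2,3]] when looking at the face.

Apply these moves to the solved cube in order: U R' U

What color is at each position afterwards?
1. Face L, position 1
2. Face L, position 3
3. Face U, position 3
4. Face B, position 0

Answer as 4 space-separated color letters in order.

After move 1 (U): U=WWWW F=RRGG R=BBRR B=OOBB L=GGOO
After move 2 (R'): R=BRBR U=WBWO F=RWGW D=YRYG B=YOYB
After move 3 (U): U=WWOB F=BRGW R=YOBR B=GGYB L=RWOO
Query 1: L[1] = W
Query 2: L[3] = O
Query 3: U[3] = B
Query 4: B[0] = G

Answer: W O B G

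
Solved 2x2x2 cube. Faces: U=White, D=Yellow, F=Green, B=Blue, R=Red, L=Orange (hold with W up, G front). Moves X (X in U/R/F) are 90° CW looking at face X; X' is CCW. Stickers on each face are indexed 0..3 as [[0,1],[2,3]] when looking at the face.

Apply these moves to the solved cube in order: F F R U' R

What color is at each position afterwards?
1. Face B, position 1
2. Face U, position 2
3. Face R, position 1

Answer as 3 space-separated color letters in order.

After move 1 (F): F=GGGG U=WWOO R=WRWR D=RRYY L=OYOY
After move 2 (F): F=GGGG U=WWYY R=OROR D=WWYY L=OROR
After move 3 (R): R=OORR U=WGYG F=GWGY D=WBYB B=YBWB
After move 4 (U'): U=GGWY F=ORGY R=GWRR B=OOWB L=YBOR
After move 5 (R): R=RGRW U=GRWY F=OBGB D=WWYO B=YOGB
Query 1: B[1] = O
Query 2: U[2] = W
Query 3: R[1] = G

Answer: O W G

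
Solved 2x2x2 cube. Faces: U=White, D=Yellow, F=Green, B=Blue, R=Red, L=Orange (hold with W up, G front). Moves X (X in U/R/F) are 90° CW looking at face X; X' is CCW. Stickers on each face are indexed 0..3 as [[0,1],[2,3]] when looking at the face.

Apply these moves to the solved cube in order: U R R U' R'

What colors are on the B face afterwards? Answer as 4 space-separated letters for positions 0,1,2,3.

Answer: W R W B

Derivation:
After move 1 (U): U=WWWW F=RRGG R=BBRR B=OOBB L=GGOO
After move 2 (R): R=RBRB U=WRWG F=RYGY D=YBYO B=WOWB
After move 3 (R): R=RRBB U=WYWY F=RBGO D=YWYW B=GORB
After move 4 (U'): U=YYWW F=GGGO R=RBBB B=RRRB L=GOOO
After move 5 (R'): R=BBRB U=YRWR F=GYGW D=YGYO B=WRWB
Query: B face = WRWB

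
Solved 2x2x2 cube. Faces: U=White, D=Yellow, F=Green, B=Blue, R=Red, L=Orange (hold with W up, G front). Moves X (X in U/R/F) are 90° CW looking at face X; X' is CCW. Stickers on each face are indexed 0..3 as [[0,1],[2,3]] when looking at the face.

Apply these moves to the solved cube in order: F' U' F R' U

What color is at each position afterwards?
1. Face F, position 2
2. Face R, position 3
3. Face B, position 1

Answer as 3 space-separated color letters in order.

After move 1 (F'): F=GGGG U=WWRR R=YRYR D=OOYY L=OWOW
After move 2 (U'): U=WRWR F=OWGG R=GGYR B=YRBB L=BBOW
After move 3 (F): F=GOGW U=WRWB R=WGRR D=YGYY L=BOOO
After move 4 (R'): R=GRWR U=WBWY F=GRGB D=YOYW B=YRGB
After move 5 (U): U=WWYB F=GRGB R=YRWR B=BOGB L=GROO
Query 1: F[2] = G
Query 2: R[3] = R
Query 3: B[1] = O

Answer: G R O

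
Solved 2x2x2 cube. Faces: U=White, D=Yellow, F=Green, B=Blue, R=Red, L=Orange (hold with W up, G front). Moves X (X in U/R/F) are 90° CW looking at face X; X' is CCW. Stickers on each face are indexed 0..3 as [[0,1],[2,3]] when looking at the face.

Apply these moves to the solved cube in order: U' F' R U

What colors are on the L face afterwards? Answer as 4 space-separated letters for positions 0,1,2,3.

Answer: O O O W

Derivation:
After move 1 (U'): U=WWWW F=OOGG R=GGRR B=RRBB L=BBOO
After move 2 (F'): F=OGOG U=WWGR R=YGYR D=BOYY L=BWOW
After move 3 (R): R=YYRG U=WGGG F=OOOY D=BBYR B=RRWB
After move 4 (U): U=GWGG F=YYOY R=RRRG B=BWWB L=OOOW
Query: L face = OOOW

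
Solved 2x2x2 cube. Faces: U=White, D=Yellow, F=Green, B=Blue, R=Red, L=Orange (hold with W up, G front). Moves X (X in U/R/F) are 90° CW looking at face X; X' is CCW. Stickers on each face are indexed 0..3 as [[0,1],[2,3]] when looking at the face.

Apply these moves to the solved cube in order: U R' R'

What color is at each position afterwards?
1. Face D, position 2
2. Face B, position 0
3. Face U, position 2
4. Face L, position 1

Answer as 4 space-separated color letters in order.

After move 1 (U): U=WWWW F=RRGG R=BBRR B=OOBB L=GGOO
After move 2 (R'): R=BRBR U=WBWO F=RWGW D=YRYG B=YOYB
After move 3 (R'): R=RRBB U=WYWY F=RBGO D=YWYW B=GORB
Query 1: D[2] = Y
Query 2: B[0] = G
Query 3: U[2] = W
Query 4: L[1] = G

Answer: Y G W G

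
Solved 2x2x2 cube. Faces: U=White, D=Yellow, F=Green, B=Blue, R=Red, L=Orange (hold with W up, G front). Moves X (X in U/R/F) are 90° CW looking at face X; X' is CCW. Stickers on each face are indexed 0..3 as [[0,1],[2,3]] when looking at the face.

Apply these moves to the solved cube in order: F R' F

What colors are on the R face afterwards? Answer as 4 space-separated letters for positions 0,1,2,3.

After move 1 (F): F=GGGG U=WWOO R=WRWR D=RRYY L=OYOY
After move 2 (R'): R=RRWW U=WBOB F=GWGO D=RGYG B=YBRB
After move 3 (F): F=GGOW U=WBYY R=ORBW D=WRYG L=OROG
Query: R face = ORBW

Answer: O R B W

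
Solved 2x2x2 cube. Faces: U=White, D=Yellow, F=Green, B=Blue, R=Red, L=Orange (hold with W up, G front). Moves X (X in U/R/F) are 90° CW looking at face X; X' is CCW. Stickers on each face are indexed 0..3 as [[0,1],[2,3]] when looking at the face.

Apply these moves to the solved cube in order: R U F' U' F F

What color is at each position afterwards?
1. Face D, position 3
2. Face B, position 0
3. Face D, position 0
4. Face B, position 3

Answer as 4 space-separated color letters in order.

Answer: B B W B

Derivation:
After move 1 (R): R=RRRR U=WGWG F=GYGY D=YBYB B=WBWB
After move 2 (U): U=WWGG F=RRGY R=WBRR B=OOWB L=GYOO
After move 3 (F'): F=RYRG U=WWWR R=BBYR D=YOYB L=GGOG
After move 4 (U'): U=WRWW F=GGRG R=RYYR B=BBWB L=OOOG
After move 5 (F): F=RGGG U=WRGO R=WYWR D=YRYB L=OYOO
After move 6 (F): F=GRGG U=WROY R=GYOR D=WWYB L=OYOR
Query 1: D[3] = B
Query 2: B[0] = B
Query 3: D[0] = W
Query 4: B[3] = B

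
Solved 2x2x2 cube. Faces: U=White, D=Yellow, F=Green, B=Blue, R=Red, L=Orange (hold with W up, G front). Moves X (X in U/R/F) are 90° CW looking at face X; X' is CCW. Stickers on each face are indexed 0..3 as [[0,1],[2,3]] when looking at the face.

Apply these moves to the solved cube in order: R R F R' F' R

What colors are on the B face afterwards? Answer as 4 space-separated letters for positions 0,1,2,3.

After move 1 (R): R=RRRR U=WGWG F=GYGY D=YBYB B=WBWB
After move 2 (R): R=RRRR U=WYWY F=GBGB D=YWYW B=GBGB
After move 3 (F): F=GGBB U=WYOO R=WRYR D=RRYW L=OYOW
After move 4 (R'): R=RRWY U=WGOG F=GYBO D=RGYB B=WBRB
After move 5 (F'): F=YOGB U=WGRW R=GRRY D=YWYB L=OGOO
After move 6 (R): R=RGYR U=WORB F=YWGB D=YRYW B=WBGB
Query: B face = WBGB

Answer: W B G B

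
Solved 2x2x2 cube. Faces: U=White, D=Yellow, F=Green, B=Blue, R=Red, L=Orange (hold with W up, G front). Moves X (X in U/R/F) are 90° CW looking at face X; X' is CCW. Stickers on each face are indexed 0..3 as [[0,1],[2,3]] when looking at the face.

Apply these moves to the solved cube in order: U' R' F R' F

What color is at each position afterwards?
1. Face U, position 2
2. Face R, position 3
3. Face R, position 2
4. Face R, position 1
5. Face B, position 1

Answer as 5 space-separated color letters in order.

Answer: O R Y R R

Derivation:
After move 1 (U'): U=WWWW F=OOGG R=GGRR B=RRBB L=BBOO
After move 2 (R'): R=GRGR U=WBWR F=OWGW D=YOYG B=YRYB
After move 3 (F): F=GOWW U=WBOB R=WRRR D=GGYG L=BYOO
After move 4 (R'): R=RRWR U=WYOY F=GBWB D=GOYW B=GRGB
After move 5 (F): F=WGBB U=WYOY R=ORYR D=WRYW L=BGOO
Query 1: U[2] = O
Query 2: R[3] = R
Query 3: R[2] = Y
Query 4: R[1] = R
Query 5: B[1] = R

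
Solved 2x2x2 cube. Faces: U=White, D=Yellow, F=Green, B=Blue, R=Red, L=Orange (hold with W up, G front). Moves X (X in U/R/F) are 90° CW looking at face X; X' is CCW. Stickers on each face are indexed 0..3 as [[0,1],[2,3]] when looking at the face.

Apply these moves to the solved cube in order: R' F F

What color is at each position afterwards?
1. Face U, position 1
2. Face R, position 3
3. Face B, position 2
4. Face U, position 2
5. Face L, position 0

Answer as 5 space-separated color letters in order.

Answer: B R Y G O

Derivation:
After move 1 (R'): R=RRRR U=WBWB F=GWGW D=YGYG B=YBYB
After move 2 (F): F=GGWW U=WBOO R=WRBR D=RRYG L=OYOG
After move 3 (F): F=WGWG U=WBGY R=OROR D=BWYG L=OROR
Query 1: U[1] = B
Query 2: R[3] = R
Query 3: B[2] = Y
Query 4: U[2] = G
Query 5: L[0] = O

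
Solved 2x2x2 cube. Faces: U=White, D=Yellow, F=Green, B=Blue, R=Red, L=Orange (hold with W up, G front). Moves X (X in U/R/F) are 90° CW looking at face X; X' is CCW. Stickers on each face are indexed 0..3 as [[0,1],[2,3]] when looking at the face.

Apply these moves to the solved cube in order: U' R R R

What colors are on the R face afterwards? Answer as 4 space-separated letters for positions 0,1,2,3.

Answer: G R G R

Derivation:
After move 1 (U'): U=WWWW F=OOGG R=GGRR B=RRBB L=BBOO
After move 2 (R): R=RGRG U=WOWG F=OYGY D=YBYR B=WRWB
After move 3 (R): R=RRGG U=WYWY F=OBGR D=YWYW B=GROB
After move 4 (R): R=GRGR U=WBWR F=OWGW D=YOYG B=YRYB
Query: R face = GRGR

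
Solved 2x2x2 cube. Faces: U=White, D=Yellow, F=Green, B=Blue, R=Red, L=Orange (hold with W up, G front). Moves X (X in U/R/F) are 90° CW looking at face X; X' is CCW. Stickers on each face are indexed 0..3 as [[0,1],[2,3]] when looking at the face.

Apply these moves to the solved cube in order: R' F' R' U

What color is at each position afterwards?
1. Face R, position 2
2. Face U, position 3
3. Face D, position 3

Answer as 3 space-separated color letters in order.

Answer: G Y G

Derivation:
After move 1 (R'): R=RRRR U=WBWB F=GWGW D=YGYG B=YBYB
After move 2 (F'): F=WWGG U=WBRR R=GRYR D=OOYG L=OBOW
After move 3 (R'): R=RRGY U=WYRY F=WBGR D=OWYG B=GBOB
After move 4 (U): U=RWYY F=RRGR R=GBGY B=OBOB L=WBOW
Query 1: R[2] = G
Query 2: U[3] = Y
Query 3: D[3] = G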